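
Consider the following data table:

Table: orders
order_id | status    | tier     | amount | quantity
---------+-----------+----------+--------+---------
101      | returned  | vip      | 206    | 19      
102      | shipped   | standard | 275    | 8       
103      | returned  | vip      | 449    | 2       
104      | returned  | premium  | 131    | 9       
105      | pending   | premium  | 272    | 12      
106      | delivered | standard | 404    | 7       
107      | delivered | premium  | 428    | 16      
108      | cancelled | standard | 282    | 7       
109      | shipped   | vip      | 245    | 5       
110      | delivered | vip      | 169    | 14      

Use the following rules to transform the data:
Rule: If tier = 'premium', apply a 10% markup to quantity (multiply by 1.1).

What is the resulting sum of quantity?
102.7

Step 1: Records with tier = 'premium' have total quantity = 37
Step 2: Apply multiplier: 37 × 1.1 = 40.7
Step 3: Other records total: 62
Step 4: Final sum = 40.7 + 62 = 102.7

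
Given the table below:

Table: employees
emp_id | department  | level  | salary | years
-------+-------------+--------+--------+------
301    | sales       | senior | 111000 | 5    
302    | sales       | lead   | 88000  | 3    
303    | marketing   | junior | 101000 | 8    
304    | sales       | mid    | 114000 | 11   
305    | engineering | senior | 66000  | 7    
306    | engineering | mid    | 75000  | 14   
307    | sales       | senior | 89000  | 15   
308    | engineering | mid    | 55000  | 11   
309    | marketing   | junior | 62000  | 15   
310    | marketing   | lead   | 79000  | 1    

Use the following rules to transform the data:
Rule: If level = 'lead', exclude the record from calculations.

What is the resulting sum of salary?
673000

Step 1: Identify records where level = 'lead'
Step 2: The excluded records sum to 167000
Step 3: Original total salary = 840000
Step 4: Remaining total = 840000 - 167000 = 673000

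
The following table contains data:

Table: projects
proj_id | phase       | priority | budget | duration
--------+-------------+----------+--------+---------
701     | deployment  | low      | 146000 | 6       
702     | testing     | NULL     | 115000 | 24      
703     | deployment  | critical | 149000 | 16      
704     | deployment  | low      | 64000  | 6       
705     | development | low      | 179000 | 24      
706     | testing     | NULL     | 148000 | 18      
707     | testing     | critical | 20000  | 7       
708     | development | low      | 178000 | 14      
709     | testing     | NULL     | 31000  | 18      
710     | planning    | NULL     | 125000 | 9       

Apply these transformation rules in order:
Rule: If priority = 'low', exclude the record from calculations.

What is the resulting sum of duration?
92

Step 1: Identify records where priority = 'low'
Step 2: The excluded records sum to 50
Step 3: Original total duration = 142
Step 4: Remaining total = 142 - 50 = 92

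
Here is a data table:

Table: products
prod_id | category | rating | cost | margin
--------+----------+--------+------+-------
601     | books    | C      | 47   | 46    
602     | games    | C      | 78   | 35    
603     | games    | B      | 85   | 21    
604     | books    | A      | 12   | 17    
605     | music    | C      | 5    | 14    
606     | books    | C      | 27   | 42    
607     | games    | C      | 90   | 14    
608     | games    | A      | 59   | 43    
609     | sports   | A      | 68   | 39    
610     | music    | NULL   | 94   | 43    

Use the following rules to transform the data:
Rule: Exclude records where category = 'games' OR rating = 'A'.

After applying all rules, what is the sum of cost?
173

Step 1: Find records where category = 'games' OR rating = 'A'
Step 2: 6 records match, summing to 392
Step 3: Original sum: 565
Step 4: Remaining sum = 565 - 392 = 173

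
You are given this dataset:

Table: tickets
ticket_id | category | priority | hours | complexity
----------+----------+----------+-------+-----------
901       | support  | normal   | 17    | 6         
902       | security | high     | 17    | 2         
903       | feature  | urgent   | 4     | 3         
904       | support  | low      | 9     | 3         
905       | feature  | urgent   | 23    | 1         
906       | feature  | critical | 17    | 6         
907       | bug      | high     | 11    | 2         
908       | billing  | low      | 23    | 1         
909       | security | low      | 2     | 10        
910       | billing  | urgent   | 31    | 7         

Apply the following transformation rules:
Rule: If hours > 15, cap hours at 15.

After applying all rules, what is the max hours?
15

Step 1: Original maximum hours = 31
Step 2: Apply cap at 15
Step 3: 6 records had hours > 15 and were capped
Step 4: Maximum after transformation = 15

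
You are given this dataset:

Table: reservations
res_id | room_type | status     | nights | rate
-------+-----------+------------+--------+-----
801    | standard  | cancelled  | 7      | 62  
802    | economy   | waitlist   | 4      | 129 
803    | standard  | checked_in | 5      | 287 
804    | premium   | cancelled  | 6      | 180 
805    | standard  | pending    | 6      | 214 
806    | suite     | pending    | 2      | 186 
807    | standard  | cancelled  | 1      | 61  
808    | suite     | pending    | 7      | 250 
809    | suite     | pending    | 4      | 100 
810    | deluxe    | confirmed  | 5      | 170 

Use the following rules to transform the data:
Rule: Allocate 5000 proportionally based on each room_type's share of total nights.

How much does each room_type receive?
deluxe: 531.91, economy: 425.53, premium: 638.3, standard: 2021.28, suite: 1382.98

Step 1: Calculate total nights = 47
Step 2: Calculate each room_type's proportion:
  deluxe: 5/47 = 10.64% → 531.91
  economy: 4/47 = 8.51% → 425.53
  premium: 6/47 = 12.77% → 638.3
  standard: 19/47 = 40.43% → 2021.28
  suite: 13/47 = 27.66% → 1382.98
Step 3: Verify: sum of allocations ≈ 5000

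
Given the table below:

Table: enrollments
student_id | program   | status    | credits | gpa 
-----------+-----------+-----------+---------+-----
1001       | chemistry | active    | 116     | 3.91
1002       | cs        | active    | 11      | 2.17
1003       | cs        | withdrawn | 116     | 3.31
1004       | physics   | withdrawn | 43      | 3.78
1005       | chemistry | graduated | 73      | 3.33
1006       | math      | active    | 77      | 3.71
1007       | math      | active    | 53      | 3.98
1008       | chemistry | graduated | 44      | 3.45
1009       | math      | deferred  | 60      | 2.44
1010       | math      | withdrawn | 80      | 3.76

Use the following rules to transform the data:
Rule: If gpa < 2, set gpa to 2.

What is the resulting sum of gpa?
33.84

Step 1: 0 records have gpa < 2
Step 2: These records originally summed to 0
Step 3: After setting to minimum: 0 × 2 = 0
Step 4: Unaffected records sum: 33.84
Step 5: Final sum = 0 + 33.84 = 33.84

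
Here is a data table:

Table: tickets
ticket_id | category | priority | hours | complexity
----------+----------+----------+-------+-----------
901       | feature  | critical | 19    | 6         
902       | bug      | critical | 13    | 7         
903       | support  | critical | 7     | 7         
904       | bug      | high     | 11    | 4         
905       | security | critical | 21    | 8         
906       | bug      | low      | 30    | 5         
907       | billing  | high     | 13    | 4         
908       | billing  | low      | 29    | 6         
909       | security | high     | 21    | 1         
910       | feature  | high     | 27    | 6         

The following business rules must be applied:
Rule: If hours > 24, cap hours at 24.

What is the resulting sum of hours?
177

Step 1: 3 records have hours > 24
Step 2: These records originally summed to 86
Step 3: After capping: 3 × 24 = 72
Step 4: Unaffected records sum: 105
Step 5: Final sum = 72 + 105 = 177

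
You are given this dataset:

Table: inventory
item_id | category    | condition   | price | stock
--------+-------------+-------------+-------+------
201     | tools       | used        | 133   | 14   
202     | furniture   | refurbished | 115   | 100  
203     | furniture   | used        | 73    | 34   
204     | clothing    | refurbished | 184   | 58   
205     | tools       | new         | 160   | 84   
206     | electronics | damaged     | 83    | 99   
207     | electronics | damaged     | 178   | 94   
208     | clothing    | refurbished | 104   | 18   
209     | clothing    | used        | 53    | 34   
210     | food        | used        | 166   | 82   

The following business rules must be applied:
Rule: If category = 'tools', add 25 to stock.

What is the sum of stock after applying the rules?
667

Step 1: Count records where category = 'tools': 2
Step 2: Total bonus added: 2 × 25 = 50
Step 3: Original sum of stock: 617
Step 4: Final sum = 617 + 50 = 667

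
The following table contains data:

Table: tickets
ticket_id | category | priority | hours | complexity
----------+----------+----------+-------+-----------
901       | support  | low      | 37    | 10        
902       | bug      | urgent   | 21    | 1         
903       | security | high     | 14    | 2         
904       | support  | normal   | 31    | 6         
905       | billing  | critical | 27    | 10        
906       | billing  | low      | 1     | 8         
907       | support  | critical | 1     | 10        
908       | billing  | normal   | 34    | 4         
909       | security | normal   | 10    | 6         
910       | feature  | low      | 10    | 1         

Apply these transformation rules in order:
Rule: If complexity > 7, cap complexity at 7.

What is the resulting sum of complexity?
48

Step 1: 4 records have complexity > 7
Step 2: These records originally summed to 38
Step 3: After capping: 4 × 7 = 28
Step 4: Unaffected records sum: 20
Step 5: Final sum = 28 + 20 = 48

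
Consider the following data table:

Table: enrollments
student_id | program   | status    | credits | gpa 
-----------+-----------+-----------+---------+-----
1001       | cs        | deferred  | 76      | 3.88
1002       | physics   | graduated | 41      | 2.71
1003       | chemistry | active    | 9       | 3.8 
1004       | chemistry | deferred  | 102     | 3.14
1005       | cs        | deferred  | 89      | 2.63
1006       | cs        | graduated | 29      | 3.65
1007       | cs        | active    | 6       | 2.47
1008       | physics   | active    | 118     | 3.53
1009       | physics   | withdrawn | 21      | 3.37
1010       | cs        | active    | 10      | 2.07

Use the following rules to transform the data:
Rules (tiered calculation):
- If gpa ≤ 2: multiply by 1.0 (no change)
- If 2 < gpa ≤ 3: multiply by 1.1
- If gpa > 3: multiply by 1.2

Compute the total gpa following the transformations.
36.51

Step 1: Tier 1 (gpa ≤ 2): 0 records, sum = 0 × 1.0 = 0.0
Step 2: Tier 2 (2 < gpa ≤ 3): 4 records, sum = 9.88 × 1.1 = 10.87
Step 3: Tier 3 (gpa > 3): 6 records, sum = 21.37 × 1.2 = 25.64
Step 4: Final sum = 0.0 + 10.87 + 25.64 = 36.51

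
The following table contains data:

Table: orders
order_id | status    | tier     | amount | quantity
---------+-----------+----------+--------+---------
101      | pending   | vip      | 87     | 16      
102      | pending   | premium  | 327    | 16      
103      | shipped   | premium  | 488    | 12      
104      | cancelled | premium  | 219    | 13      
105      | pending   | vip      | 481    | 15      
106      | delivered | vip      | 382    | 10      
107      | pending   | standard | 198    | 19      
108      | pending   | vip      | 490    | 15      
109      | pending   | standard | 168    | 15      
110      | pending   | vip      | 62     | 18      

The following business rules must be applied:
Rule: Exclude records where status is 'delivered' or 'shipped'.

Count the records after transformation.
8

Step 1: Count records to exclude
  - 1 (delivered) + 1 (shipped) = 2 records
Step 2: Total records: 10
Step 3: Remaining = 10 - 2 = 8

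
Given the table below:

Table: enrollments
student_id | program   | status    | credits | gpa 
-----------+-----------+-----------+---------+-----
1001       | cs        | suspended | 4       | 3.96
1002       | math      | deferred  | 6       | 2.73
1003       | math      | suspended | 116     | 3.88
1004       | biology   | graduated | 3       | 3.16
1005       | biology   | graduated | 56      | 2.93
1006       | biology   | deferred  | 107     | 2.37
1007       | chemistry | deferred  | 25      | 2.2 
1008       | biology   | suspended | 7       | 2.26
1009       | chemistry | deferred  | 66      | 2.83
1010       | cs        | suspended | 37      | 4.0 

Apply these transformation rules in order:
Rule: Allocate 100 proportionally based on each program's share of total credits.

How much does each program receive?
biology: 40.52, chemistry: 21.31, cs: 9.6, math: 28.57

Step 1: Calculate total credits = 427
Step 2: Calculate each program's proportion:
  biology: 173/427 = 40.52% → 40.52
  chemistry: 91/427 = 21.31% → 21.31
  cs: 41/427 = 9.60% → 9.6
  math: 122/427 = 28.57% → 28.57
Step 3: Verify: sum of allocations ≈ 100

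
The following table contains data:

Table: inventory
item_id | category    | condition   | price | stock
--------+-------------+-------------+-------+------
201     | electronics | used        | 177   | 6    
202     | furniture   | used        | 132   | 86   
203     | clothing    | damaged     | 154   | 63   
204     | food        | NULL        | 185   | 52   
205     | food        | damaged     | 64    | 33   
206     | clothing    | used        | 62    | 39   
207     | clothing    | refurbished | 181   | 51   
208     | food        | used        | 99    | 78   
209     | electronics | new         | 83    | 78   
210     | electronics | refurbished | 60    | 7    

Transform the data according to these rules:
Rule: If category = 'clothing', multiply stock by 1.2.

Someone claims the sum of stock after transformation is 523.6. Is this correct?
Yes, the result is correct.

Step 1: Calculate the correct sum after transformation
Step 2: Apply multiplier 1.2 to records where category = 'clothing'
Step 3: Correct result = 523.6
Step 4: Claimed result = 523.6
Step 5: 523.6 = 523.6 ✓
Conclusion: The claimed result is correct.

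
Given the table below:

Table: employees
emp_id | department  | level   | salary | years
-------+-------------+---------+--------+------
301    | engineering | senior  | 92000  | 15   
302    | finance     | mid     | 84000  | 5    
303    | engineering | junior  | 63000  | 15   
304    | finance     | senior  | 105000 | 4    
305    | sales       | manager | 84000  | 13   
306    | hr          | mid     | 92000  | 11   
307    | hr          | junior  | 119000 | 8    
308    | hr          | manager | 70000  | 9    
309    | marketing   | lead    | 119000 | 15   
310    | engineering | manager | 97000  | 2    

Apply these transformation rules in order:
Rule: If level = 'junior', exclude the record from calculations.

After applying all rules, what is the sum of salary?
743000

Step 1: Identify records where level = 'junior'
Step 2: The excluded records sum to 182000
Step 3: Original total salary = 925000
Step 4: Remaining total = 925000 - 182000 = 743000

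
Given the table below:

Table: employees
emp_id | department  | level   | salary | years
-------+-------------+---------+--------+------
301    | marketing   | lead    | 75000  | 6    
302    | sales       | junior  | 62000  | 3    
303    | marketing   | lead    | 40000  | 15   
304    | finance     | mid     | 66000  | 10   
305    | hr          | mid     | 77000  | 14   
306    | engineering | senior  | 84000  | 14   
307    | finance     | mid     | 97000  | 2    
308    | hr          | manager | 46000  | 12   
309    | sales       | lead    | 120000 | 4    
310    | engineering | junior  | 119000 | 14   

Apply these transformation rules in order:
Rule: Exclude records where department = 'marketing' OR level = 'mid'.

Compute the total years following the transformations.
47

Step 1: Find records where department = 'marketing' OR level = 'mid'
Step 2: 5 records match, summing to 47
Step 3: Original sum: 94
Step 4: Remaining sum = 94 - 47 = 47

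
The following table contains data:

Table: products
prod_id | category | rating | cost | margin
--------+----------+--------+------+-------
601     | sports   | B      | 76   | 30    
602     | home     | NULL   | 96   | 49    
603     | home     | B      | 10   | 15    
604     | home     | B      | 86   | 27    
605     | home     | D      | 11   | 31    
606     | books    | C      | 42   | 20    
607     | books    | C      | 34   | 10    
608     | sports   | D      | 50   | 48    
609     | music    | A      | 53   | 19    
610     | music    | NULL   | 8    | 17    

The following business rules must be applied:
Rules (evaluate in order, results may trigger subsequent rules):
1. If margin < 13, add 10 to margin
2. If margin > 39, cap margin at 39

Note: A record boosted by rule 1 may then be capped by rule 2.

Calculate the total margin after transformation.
257

Step 1: Apply rule 1 to records with margin < 13
  - 1 records get bonus of 10
  - Of these, 0 records then exceed 39 and get capped
Step 2: Apply rule 2 to records with margin > 39
  - 2 records (original) are capped
Step 3: Calculate final sum = 257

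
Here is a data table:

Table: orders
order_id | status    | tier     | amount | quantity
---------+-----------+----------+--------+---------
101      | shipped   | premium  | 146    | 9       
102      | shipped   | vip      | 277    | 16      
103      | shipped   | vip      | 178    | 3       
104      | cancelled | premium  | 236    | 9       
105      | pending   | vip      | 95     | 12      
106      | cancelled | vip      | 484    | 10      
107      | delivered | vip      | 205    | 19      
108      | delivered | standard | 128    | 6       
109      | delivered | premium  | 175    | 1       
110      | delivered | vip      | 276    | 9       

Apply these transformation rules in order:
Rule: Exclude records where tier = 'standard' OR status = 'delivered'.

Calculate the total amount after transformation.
1416

Step 1: Find records where tier = 'standard' OR status = 'delivered'
Step 2: 4 records match, summing to 784
Step 3: Original sum: 2200
Step 4: Remaining sum = 2200 - 784 = 1416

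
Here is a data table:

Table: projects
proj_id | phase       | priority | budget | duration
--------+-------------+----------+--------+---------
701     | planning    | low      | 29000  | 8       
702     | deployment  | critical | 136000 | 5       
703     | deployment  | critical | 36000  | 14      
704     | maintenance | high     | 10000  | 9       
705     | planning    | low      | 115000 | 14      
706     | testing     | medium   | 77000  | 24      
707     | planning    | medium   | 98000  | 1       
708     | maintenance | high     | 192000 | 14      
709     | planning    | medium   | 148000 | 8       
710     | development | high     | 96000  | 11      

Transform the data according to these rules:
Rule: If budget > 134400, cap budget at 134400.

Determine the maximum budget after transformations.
134400

Step 1: Original maximum budget = 192000
Step 2: Apply cap at 134400
Step 3: 3 records had budget > 134400 and were capped
Step 4: Maximum after transformation = 134400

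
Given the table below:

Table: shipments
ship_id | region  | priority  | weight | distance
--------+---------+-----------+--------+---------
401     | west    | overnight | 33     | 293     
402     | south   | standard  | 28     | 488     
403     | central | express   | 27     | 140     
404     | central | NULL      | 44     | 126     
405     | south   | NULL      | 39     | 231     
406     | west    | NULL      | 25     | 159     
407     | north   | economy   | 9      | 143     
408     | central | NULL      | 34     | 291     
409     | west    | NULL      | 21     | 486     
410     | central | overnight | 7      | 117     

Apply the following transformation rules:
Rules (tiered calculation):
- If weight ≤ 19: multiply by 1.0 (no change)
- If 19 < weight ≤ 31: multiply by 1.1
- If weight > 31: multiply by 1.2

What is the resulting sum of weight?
307.1

Step 1: Tier 1 (weight ≤ 19): 2 records, sum = 16 × 1.0 = 16.0
Step 2: Tier 2 (19 < weight ≤ 31): 4 records, sum = 101 × 1.1 = 111.1
Step 3: Tier 3 (weight > 31): 4 records, sum = 150 × 1.2 = 180.0
Step 4: Final sum = 16.0 + 111.1 + 180.0 = 307.1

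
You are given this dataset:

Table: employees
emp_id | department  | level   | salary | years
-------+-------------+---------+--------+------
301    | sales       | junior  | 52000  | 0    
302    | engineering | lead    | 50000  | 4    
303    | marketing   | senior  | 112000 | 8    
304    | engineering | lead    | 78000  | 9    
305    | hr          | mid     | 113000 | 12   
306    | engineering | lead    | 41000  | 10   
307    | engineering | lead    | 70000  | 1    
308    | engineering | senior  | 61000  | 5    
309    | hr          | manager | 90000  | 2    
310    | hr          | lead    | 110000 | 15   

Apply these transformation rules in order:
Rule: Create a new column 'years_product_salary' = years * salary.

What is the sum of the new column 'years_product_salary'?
5769000

Step 1: For each record, compute years * salary
Example calculations:
  0 * 52000 = 0
  4 * 50000 = 200000
  8 * 112000 = 896000
  ...
Step 2: Sum all derived values
Step 3: Total = 5769000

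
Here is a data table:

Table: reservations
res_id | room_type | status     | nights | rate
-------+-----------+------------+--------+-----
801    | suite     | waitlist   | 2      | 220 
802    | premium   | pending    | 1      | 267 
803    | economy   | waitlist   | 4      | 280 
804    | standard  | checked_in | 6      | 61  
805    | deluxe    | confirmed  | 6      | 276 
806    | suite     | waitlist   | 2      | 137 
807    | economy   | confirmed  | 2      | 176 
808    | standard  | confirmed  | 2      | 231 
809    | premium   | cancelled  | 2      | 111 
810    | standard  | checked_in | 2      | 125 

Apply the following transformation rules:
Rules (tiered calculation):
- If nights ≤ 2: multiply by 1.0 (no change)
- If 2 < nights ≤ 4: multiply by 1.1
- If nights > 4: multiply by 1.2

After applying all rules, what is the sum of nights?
31.8

Step 1: Tier 1 (nights ≤ 2): 7 records, sum = 13 × 1.0 = 13.0
Step 2: Tier 2 (2 < nights ≤ 4): 1 records, sum = 4 × 1.1 = 4.4
Step 3: Tier 3 (nights > 4): 2 records, sum = 12 × 1.2 = 14.4
Step 4: Final sum = 13.0 + 4.4 + 14.4 = 31.8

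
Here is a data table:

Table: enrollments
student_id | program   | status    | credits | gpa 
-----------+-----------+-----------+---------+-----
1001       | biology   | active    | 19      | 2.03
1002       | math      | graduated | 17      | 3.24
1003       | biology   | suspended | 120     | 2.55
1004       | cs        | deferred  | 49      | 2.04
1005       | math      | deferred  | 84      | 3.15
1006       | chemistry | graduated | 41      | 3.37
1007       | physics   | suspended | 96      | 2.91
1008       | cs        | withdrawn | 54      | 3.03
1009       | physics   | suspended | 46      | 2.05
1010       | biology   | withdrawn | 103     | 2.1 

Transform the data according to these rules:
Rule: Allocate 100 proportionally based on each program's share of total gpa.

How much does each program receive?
biology: 25.24, chemistry: 12.73, cs: 19.15, math: 24.14, physics: 18.74

Step 1: Calculate total gpa = 26.47
Step 2: Calculate each program's proportion:
  biology: 6.68/26.47 = 25.24% → 25.24
  chemistry: 3.37/26.47 = 12.73% → 12.73
  cs: 5.07/26.47 = 19.15% → 19.15
  math: 6.39/26.47 = 24.14% → 24.14
  physics: 4.96/26.47 = 18.74% → 18.74
Step 3: Verify: sum of allocations ≈ 100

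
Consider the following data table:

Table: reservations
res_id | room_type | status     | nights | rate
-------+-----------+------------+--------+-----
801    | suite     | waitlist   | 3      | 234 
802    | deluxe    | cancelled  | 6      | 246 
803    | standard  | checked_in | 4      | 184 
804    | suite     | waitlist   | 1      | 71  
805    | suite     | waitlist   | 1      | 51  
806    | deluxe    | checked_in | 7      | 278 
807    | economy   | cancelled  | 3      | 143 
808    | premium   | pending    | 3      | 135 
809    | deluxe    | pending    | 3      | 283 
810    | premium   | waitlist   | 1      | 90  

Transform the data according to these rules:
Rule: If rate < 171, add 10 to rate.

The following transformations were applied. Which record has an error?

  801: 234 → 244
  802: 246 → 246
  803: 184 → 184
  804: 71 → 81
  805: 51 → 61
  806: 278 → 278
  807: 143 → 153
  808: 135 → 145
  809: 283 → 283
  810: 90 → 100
Record 801 has an error. The correct transformed value should be 234, not 244.

Step 1: Check each record against the rule
Step 2: Record 801 has rate = 234
Step 3: Since 234 >= 171, the bonus should not have been applied
Step 4: Correct value = 234, but claimed value = 244
Conclusion: Record 801 has the error.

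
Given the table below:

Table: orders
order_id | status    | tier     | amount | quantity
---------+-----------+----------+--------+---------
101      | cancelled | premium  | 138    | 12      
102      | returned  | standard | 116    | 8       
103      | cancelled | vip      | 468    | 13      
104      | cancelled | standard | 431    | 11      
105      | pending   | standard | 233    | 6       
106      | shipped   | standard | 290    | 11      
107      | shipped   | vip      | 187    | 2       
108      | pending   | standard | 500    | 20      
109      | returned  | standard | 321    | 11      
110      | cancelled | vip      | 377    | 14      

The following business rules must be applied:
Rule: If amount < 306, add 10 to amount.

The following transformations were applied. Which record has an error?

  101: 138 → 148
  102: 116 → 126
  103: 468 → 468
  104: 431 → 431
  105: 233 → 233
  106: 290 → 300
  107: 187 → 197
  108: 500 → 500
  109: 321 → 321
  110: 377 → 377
Record 105 has an error. The correct transformed value should be 243, not 233.

Step 1: Check each record against the rule
Step 2: Record 105 has amount = 233
Step 3: Since 233 < 306, the bonus should have been applied
Step 4: Correct value = 243, but claimed value = 233
Conclusion: Record 105 has the error.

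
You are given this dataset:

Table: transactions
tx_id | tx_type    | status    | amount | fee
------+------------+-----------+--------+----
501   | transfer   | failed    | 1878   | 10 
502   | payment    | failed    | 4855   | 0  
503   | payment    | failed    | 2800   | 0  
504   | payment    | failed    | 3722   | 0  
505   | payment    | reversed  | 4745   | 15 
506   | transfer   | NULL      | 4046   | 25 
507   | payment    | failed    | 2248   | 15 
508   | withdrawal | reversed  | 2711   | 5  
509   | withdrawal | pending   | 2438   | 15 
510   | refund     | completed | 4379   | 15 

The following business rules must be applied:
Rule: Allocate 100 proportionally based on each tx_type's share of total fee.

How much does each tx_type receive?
payment: 30.0, refund: 15.0, transfer: 35.0, withdrawal: 20.0

Step 1: Calculate total fee = 100
Step 2: Calculate each tx_type's proportion:
  payment: 30/100 = 30.00% → 30.0
  refund: 15/100 = 15.00% → 15.0
  transfer: 35/100 = 35.00% → 35.0
  withdrawal: 20/100 = 20.00% → 20.0
Step 3: Verify: sum of allocations ≈ 100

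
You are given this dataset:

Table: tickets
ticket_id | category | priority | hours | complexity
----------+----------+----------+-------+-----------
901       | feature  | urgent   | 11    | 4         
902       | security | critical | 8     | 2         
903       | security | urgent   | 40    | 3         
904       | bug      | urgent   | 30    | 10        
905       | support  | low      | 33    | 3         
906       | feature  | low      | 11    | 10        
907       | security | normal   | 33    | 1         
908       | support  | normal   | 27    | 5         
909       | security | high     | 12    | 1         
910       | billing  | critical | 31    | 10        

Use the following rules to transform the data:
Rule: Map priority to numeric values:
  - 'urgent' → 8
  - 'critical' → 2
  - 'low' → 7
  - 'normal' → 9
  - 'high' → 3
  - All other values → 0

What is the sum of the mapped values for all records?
63

Step 1: Apply mapping to each record
Step 2: Count by status:
  'urgent': 3 records × 8 = 24
  'critical': 2 records × 2 = 4
  'low': 2 records × 7 = 14
  'normal': 2 records × 9 = 18
  'high': 1 records × 3 = 3
Step 3: Sum all mapped values = 63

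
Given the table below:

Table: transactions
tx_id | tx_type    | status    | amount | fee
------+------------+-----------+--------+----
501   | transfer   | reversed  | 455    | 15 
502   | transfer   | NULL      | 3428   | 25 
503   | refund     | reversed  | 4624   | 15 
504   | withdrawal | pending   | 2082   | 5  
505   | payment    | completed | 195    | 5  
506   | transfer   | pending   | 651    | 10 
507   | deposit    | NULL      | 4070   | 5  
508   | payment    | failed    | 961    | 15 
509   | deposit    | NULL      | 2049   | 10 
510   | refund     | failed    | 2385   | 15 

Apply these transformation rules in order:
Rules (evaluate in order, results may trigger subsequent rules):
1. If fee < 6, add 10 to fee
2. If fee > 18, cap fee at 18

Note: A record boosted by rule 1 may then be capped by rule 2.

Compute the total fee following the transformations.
143

Step 1: Apply rule 1 to records with fee < 6
  - 3 records get bonus of 10
  - Of these, 0 records then exceed 18 and get capped
Step 2: Apply rule 2 to records with fee > 18
  - 1 records (original) are capped
Step 3: Calculate final sum = 143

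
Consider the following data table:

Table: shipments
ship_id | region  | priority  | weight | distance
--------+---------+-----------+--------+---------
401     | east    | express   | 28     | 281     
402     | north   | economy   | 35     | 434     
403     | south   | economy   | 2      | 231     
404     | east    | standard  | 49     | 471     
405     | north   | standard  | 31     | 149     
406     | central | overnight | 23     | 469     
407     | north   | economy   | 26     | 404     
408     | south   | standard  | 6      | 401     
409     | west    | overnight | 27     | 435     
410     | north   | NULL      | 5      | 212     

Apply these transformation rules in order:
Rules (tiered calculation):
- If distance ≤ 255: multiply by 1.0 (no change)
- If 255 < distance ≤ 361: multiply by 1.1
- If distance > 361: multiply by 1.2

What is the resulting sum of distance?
4037.9

Step 1: Tier 1 (distance ≤ 255): 3 records, sum = 592 × 1.0 = 592.0
Step 2: Tier 2 (255 < distance ≤ 361): 1 records, sum = 281 × 1.1 = 309.1
Step 3: Tier 3 (distance > 361): 6 records, sum = 2614 × 1.2 = 3136.8
Step 4: Final sum = 592.0 + 309.1 + 3136.8 = 4037.9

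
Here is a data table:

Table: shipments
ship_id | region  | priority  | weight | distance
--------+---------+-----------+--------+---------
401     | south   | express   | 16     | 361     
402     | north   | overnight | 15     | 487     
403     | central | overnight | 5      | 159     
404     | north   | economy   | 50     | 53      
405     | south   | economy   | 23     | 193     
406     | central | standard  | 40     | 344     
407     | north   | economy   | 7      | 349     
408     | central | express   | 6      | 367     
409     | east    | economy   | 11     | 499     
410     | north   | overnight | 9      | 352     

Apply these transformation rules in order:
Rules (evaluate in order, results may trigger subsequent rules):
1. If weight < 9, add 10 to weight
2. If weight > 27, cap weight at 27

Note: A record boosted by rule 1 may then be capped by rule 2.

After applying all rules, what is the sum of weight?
176

Step 1: Apply rule 1 to records with weight < 9
  - 3 records get bonus of 10
  - Of these, 0 records then exceed 27 and get capped
Step 2: Apply rule 2 to records with weight > 27
  - 2 records (original) are capped
Step 3: Calculate final sum = 176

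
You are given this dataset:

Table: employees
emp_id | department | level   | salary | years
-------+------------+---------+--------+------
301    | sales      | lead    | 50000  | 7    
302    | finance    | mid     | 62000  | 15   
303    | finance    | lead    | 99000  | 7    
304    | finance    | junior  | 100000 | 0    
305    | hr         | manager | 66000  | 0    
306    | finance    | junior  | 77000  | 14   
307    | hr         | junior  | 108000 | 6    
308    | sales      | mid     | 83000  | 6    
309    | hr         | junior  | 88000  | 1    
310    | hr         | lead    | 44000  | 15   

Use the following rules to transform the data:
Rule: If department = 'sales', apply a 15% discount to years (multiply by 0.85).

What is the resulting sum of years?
69.05

Step 1: Records with department = 'sales' have total years = 13
Step 2: Apply multiplier: 13 × 0.85 = 11.05
Step 3: Other records total: 58
Step 4: Final sum = 11.05 + 58 = 69.05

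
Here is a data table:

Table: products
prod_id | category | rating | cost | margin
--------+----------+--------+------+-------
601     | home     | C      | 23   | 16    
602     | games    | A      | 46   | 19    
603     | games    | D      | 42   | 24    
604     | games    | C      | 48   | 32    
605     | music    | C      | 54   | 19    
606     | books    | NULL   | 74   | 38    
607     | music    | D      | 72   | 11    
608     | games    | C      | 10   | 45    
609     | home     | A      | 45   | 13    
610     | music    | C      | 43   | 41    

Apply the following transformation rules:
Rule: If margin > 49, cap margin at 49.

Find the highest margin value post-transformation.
45

Step 1: Original maximum margin = 45
Step 2: Check cap of 49 against maximum
Step 3: No records exceed the cap (max 45 <= cap 49), so no capping applies
Step 4: Maximum after transformation = 45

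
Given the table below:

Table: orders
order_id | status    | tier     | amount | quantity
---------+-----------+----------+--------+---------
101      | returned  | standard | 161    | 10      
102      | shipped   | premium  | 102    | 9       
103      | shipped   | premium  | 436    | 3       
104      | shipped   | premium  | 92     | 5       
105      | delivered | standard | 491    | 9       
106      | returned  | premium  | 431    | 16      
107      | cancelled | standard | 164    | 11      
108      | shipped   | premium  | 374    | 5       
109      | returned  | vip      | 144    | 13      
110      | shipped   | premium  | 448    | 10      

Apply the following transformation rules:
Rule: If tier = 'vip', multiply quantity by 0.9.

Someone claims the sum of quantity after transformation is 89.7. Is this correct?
Yes, the result is correct.

Step 1: Calculate the correct sum after transformation
Step 2: Apply multiplier 0.9 to records where tier = 'vip'
Step 3: Correct result = 89.7
Step 4: Claimed result = 89.7
Step 5: 89.7 = 89.7 ✓
Conclusion: The claimed result is correct.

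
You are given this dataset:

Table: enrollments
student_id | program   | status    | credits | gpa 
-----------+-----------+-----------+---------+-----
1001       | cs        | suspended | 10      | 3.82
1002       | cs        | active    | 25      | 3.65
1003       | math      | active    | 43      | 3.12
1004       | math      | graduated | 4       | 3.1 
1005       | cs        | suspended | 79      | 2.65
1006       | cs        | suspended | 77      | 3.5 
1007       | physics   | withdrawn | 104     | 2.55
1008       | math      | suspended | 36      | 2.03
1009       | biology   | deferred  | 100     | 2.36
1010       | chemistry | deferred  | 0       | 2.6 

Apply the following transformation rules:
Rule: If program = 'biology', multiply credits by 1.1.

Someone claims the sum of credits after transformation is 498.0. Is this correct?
No, the correct result is 488.0.

Step 1: Calculate the correct sum after transformation
Step 2: Apply multiplier 1.1 to records where program = 'biology'
Step 3: Correct result = 488.0
Step 4: Claimed result = 498.0
Step 5: 488.0 ≠ 498.0
Conclusion: The claimed result is incorrect. The correct answer is 488.0.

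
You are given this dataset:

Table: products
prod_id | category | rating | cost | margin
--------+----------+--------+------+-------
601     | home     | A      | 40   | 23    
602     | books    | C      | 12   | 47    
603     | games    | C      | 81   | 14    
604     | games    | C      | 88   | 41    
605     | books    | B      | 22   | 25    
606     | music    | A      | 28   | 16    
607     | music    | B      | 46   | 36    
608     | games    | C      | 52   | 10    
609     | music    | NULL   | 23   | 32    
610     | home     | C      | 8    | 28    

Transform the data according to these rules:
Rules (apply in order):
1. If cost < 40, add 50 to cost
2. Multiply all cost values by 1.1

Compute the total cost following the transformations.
715.0

Step 1: Apply Rule 1 - Add 50 to records with cost < 40
  - 5 records affected: 93 + (5 × 50) = 343
  - Unaffected records: 307
  - Sum after Rule 1: 650
Step 2: Apply Rule 2 - Multiply all by 1.1
  - 650 × 1.1 = 715.0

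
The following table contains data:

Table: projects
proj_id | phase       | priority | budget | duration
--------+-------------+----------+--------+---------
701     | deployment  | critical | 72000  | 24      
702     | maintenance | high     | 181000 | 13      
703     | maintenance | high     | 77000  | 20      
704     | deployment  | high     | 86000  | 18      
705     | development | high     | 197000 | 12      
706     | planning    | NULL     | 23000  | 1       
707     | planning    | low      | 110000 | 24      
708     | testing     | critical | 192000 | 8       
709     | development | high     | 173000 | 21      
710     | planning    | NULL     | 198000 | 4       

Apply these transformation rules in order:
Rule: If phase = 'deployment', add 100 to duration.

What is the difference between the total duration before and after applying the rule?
200

Step 1: Original sum of duration = 145
Step 2: 2 records have phase = 'deployment'
Step 3: Each affected record changes by 100
Step 4: Total change = 2 × 100 = 200
Step 5: New sum = 145 + 200 = 345
Step 6: Difference = |345 - 145| = 200
        (Sum increased by 200)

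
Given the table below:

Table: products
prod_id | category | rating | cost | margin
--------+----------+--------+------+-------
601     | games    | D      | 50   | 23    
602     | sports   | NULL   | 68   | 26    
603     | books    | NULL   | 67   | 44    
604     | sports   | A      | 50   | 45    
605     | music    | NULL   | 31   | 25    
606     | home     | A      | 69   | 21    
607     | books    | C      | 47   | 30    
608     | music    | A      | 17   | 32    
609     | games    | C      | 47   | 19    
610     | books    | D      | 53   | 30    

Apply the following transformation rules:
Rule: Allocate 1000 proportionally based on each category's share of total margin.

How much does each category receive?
books: 352.54, games: 142.37, home: 71.19, music: 193.22, sports: 240.68

Step 1: Calculate total margin = 295
Step 2: Calculate each category's proportion:
  books: 104/295 = 35.25% → 352.54
  games: 42/295 = 14.24% → 142.37
  home: 21/295 = 7.12% → 71.19
  music: 57/295 = 19.32% → 193.22
  sports: 71/295 = 24.07% → 240.68
Step 3: Verify: sum of allocations ≈ 1000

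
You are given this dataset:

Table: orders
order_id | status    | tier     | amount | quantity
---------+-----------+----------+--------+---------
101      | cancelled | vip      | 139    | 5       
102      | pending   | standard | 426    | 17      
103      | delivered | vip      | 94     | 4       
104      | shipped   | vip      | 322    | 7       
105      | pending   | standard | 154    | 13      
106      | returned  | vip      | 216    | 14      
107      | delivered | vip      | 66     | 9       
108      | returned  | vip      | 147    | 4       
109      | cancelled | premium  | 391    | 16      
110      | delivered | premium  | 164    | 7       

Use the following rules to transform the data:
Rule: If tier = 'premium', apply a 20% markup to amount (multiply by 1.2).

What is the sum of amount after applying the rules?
2230.0

Step 1: Records with tier = 'premium' have total amount = 555
Step 2: Apply multiplier: 555 × 1.2 = 666.0
Step 3: Other records total: 1564
Step 4: Final sum = 666.0 + 1564 = 2230.0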